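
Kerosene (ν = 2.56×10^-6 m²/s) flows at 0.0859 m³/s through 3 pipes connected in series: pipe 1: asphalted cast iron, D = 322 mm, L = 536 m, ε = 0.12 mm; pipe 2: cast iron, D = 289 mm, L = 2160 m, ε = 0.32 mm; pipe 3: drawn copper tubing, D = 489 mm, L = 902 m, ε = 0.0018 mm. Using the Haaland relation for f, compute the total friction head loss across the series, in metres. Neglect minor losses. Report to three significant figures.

H ≈ 16.3 m

Pipe 1: V = 1.055 m/s, Re = 1.33×10^5, ε/D = 3.73×10^-4, f = 0.01879, h_1 = f(L/D)V²/2g = 1.774 m
Pipe 2: V = 1.310 m/s, Re = 1.48×10^5, ε/D = 0.00111, f = 0.02170, h_2 = f(L/D)V²/2g = 14.17 m
Pipe 3: V = 0.4574 m/s, Re = 8.74×10^4, ε/D = 3.68×10^-6, f = 0.01835, h_3 = f(L/D)V²/2g = 0.3609 m
Series → Q common, losses add: H = Σh = 16.31 m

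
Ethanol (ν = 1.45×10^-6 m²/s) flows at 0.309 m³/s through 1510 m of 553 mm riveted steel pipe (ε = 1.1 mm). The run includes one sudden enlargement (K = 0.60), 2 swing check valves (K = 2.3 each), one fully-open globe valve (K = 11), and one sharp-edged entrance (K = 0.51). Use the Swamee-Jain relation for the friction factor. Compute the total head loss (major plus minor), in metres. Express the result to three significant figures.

H_L ≈ 6.91 m

V = 4Q/(πD²) = 1.287 m/s; V²/2g = 0.08436 m
Re = 4.91×10^5, ε/D = 0.00199 → f = 0.02388 (Swamee-Jain)
Major: h_f = f(L/D)·V²/2g = 0.02388·2731·0.08436 = 5.500 m
Minor: ΣK = 16.7; h_m = ΣK·V²/2g = 1.410 m
Total H_L = 5.500 + 1.410 = 6.910 m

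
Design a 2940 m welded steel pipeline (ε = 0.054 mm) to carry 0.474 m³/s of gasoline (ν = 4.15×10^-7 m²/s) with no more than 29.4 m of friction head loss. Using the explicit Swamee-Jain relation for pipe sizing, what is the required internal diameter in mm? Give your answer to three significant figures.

Swamee-Jain (Type III): D = 0.66·[ε^1.25·(LQ²/(gh_f))^4.75 + ν·Q^9.4·(L/(gh_f))^5.2]^0.04
LQ²/(gh_f) = 2.290; L/(gh_f) = 10.19
Term 1 = ε^1.25·(…)^4.75 = 2.37×10^-4; Term 2 = ν·Q^9.4·(…)^5.2 = 6.51×10^-5
D = 0.66·(2.37×10^-4 + 6.51×10^-5)^0.04 = 0.4773 m = 477 mm
Check: V = 2.65 m/s, Re = 3.05×10^6, f = 0.01286, h_f = 28.3 m ≈ 29.4 m ✓

D ≈ 477 mm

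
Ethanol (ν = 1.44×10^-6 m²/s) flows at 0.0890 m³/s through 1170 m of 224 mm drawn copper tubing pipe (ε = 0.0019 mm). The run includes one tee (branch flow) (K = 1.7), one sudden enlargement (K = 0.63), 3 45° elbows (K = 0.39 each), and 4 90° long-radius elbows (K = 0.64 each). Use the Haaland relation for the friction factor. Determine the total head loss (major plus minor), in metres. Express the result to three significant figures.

H_L ≈ 20.6 m

V = 4Q/(πD²) = 2.258 m/s; V²/2g = 0.2600 m
Re = 3.51×10^5, ε/D = 8.48×10^-6 → f = 0.01400 (Haaland)
Major: h_f = f(L/D)·V²/2g = 0.01400·5223·0.2600 = 19.01 m
Minor: ΣK = 6.06; h_m = ΣK·V²/2g = 1.575 m
Total H_L = 19.01 + 1.575 = 20.59 m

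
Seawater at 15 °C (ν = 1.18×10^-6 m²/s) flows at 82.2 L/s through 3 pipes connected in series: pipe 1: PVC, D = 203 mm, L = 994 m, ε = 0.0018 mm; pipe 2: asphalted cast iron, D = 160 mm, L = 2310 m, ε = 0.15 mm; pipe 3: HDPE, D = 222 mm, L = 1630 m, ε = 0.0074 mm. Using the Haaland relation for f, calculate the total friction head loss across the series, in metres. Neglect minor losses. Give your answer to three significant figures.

H ≈ 290 m

Pipe 1: V = 2.540 m/s, Re = 4.37×10^5, ε/D = 8.87×10^-6, f = 0.01347, h_1 = f(L/D)V²/2g = 21.69 m
Pipe 2: V = 4.088 m/s, Re = 5.54×10^5, ε/D = 9.37×10^-4, f = 0.01986, h_2 = f(L/D)V²/2g = 244.3 m
Pipe 3: V = 2.124 m/s, Re = 4.00×10^5, ε/D = 3.33×10^-5, f = 0.01395, h_3 = f(L/D)V²/2g = 23.54 m
Series → Q common, losses add: H = Σh = 289.5 m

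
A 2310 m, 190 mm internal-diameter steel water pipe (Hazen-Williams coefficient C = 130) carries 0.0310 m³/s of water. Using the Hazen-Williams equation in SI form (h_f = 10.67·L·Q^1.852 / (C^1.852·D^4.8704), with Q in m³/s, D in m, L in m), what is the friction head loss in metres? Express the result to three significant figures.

h_f ≈ 15.7 m

h_f = 10.67·2310·0.0310^1.852 / (130^1.852·0.190^4.8704) = 15.69 m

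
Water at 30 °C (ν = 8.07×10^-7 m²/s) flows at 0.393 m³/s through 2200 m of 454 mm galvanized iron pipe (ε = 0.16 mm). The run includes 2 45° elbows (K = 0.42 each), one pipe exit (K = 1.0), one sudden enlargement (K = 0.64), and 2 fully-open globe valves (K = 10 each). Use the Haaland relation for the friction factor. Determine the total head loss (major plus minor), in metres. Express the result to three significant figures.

H_L ≈ 29.9 m

V = 4Q/(πD²) = 2.428 m/s; V²/2g = 0.3004 m
Re = 1.37×10^6, ε/D = 3.52×10^-4 → f = 0.01591 (Haaland)
Major: h_f = f(L/D)·V²/2g = 0.01591·4846·0.3004 = 23.16 m
Minor: ΣK = 22.5; h_m = ΣK·V²/2g = 6.753 m
Total H_L = 23.16 + 6.753 = 29.92 m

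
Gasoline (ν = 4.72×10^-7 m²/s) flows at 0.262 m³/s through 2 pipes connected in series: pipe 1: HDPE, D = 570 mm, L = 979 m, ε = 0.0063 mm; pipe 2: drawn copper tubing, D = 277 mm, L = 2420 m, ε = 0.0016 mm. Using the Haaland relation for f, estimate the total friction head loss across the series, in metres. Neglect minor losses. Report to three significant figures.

H ≈ 86.5 m

Pipe 1: V = 1.027 m/s, Re = 1.24×10^6, ε/D = 1.11×10^-5, f = 0.01141, h_1 = f(L/D)V²/2g = 1.053 m
Pipe 2: V = 4.348 m/s, Re = 2.55×10^6, ε/D = 5.78×10^-6, f = 0.01015, h_2 = f(L/D)V²/2g = 85.44 m
Series → Q common, losses add: H = Σh = 86.50 m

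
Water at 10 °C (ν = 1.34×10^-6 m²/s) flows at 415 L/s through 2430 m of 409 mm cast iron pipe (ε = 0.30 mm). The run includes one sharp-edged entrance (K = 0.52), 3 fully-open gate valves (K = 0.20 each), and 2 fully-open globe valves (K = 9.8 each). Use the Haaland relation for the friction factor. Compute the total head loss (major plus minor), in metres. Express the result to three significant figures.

H_L ≈ 66.8 m

V = 4Q/(πD²) = 3.159 m/s; V²/2g = 0.5085 m
Re = 9.64×10^5, ε/D = 7.33×10^-4 → f = 0.01862 (Haaland)
Major: h_f = f(L/D)·V²/2g = 0.01862·5941·0.5085 = 56.25 m
Minor: ΣK = 20.7; h_m = ΣK·V²/2g = 10.54 m
Total H_L = 56.25 + 10.54 = 66.78 m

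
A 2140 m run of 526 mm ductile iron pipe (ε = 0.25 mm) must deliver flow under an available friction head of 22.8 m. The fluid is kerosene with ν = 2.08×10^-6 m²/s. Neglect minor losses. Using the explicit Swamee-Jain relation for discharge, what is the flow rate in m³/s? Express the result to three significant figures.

Q ≈ 0.548 m³/s

Swamee-Jain (Type II): Q = -0.965·√(gD⁵h_f/L)·ln[ε/(3.7D) + √(3.17ν²L/(gD³h_f))]
√(gD⁵h_f/L) = √(9.81·0.526⁵·22.8/2140) = 0.06487
ε/(3.7D) = 1.28×10^-4; √(3.17ν²L/(gD³h_f)) = 3.00×10^-5
Q = -0.965·0.06487·ln(1.585×10^-4) = 0.5478 m³/s
Check: V = 2.52 m/s, Re = 6.37×10^5, f = 0.01742, h_f = 22.9 m ≈ 22.8 m ✓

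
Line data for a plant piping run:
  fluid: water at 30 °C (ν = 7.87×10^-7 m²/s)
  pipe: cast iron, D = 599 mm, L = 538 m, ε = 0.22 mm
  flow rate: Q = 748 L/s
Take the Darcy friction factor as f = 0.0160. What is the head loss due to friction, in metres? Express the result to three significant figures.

h_f ≈ 5.16 m

V = 4Q/(πD²) = 4·0.748/(π·0.599²) = 2.654 m/s
h_f = f(L/D)V²/(2g) = 0.01600·(538/0.599)·2.654²/(2·9.81) = 5.161 m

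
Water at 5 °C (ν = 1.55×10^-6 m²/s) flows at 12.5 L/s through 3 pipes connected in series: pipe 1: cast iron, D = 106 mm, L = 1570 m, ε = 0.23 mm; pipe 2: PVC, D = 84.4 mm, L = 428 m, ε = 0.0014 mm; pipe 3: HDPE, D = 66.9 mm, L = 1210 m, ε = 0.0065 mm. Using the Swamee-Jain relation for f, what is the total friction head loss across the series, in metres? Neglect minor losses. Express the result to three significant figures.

Pipe 1: V = 1.416 m/s, Re = 9.69×10^4, ε/D = 0.00217, f = 0.02582, h_1 = f(L/D)V²/2g = 39.11 m
Pipe 2: V = 2.234 m/s, Re = 1.22×10^5, ε/D = 1.66×10^-5, f = 0.01727, h_2 = f(L/D)V²/2g = 22.28 m
Pipe 3: V = 3.556 m/s, Re = 1.53×10^5, ε/D = 9.72×10^-5, f = 0.01709, h_3 = f(L/D)V²/2g = 199.2 m
Series → Q common, losses add: H = Σh = 260.6 m

H ≈ 261 m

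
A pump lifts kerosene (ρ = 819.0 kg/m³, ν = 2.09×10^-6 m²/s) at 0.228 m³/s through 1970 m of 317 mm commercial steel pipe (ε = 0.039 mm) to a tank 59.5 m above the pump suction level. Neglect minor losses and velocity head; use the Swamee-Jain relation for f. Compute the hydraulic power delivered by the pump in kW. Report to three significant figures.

P_hyd ≈ 181 kW

V = 4Q/(πD²) = 2.889 m/s; Re = 4.38×10^5; ε/D = 1.23×10^-4; f = 0.01494
h_f = f(L/D)V²/2g = 39.50 m
Total head H = z + h_f = 59.5 + 39.50 = 99.00 m
P_hyd = ρgQH = 819.0·9.81·0.228·99.00 = 181.4 kW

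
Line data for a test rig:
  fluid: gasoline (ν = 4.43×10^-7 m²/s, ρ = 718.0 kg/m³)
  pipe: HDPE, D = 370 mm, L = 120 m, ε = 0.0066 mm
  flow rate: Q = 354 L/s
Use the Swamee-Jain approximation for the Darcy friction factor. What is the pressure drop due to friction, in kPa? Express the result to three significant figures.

Δp ≈ 13.4 kPa

V = 4Q/(πD²) = 4·0.354/(π·0.370²) = 3.292 m/s
Re = VD/ν = 3.292·0.370/4.43×10^-7 = 2.75×10^6 → turbulent
ε/D = 0.0066/370 = 1.78×10^-5
Swamee-Jain: f = 0.01061
h_f = f(L/D)V²/(2g) = 0.01061·(120/0.370)·3.292²/(2·9.81) = 1.902 m
Δp = ρg·h_f = 718.0·9.81·1.902 = 13.40 kPa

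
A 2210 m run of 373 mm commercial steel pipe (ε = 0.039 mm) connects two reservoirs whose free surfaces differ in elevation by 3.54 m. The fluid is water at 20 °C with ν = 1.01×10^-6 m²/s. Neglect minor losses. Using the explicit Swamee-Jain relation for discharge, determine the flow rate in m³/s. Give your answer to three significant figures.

Q ≈ 0.0956 m³/s

Swamee-Jain (Type II): Q = -0.965·√(gD⁵h_f/L)·ln[ε/(3.7D) + √(3.17ν²L/(gD³h_f))]
√(gD⁵h_f/L) = √(9.81·0.373⁵·3.54/2210) = 0.01065
ε/(3.7D) = 2.83×10^-5; √(3.17ν²L/(gD³h_f)) = 6.30×10^-5
Q = -0.965·0.01065·ln(9.123×10^-5) = 0.09561 m³/s
Check: V = 0.875 m/s, Re = 3.23×10^5, f = 0.01533, h_f = 3.54 m ≈ 3.54 m ✓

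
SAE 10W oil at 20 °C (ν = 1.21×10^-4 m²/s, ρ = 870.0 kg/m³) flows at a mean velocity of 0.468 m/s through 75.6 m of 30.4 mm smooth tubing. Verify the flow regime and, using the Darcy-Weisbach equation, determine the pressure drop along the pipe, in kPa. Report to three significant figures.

Re = VD/ν = 0.468·0.03040/1.21×10^-4 = 118 → laminar (Re < 2300)
f = 64/Re = 0.5443
h_f = f(L/D)V²/(2g) = 0.5443·(75.6/0.03040)·0.468²/(2·9.81) = 15.11 m
Δp = ρg·h_f = 870.0·9.81·15.11 = 129.0 kPa

Δp ≈ 129 kPa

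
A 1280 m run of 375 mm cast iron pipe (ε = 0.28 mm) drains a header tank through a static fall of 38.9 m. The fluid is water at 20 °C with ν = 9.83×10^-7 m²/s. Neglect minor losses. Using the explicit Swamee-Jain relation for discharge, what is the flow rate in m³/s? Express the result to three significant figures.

Swamee-Jain (Type II): Q = -0.965·√(gD⁵h_f/L)·ln[ε/(3.7D) + √(3.17ν²L/(gD³h_f))]
√(gD⁵h_f/L) = √(9.81·0.375⁵·38.9/1280) = 0.04702
ε/(3.7D) = 2.02×10^-4; √(3.17ν²L/(gD³h_f)) = 1.40×10^-5
Q = -0.965·0.04702·ln(2.158×10^-4) = 0.3830 m³/s
Check: V = 3.47 m/s, Re = 1.32×10^6, f = 0.01868, h_f = 39.1 m ≈ 38.9 m ✓

Q ≈ 0.383 m³/s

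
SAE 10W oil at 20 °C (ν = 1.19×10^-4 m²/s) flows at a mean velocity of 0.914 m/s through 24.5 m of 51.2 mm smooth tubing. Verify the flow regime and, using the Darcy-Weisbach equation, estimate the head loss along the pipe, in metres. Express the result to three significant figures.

Re = VD/ν = 0.914·0.05120/1.19×10^-4 = 393 → laminar (Re < 2300)
f = 64/Re = 0.1627
h_f = f(L/D)V²/(2g) = 0.1627·(24.5/0.05120)·0.914²/(2·9.81) = 3.316 m

h_f ≈ 3.32 m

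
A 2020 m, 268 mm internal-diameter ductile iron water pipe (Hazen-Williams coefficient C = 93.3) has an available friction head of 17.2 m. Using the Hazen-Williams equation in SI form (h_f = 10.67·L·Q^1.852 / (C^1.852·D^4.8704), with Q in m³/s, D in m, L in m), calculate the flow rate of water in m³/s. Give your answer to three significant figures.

Q ≈ 0.0621 m³/s

Rearranging: Q = [h_f·C^1.852·D^4.8704 / (10.67·L)]^(1/1.852)
Q = [17.2·93.3^1.852·0.268^4.8704 / (10.67·2020)]^0.540 = 0.06212 m³/s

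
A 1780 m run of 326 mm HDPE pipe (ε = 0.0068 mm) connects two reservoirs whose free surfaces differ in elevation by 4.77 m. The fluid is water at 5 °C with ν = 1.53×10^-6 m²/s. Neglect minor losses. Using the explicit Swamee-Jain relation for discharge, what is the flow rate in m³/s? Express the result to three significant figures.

Swamee-Jain (Type II): Q = -0.965·√(gD⁵h_f/L)·ln[ε/(3.7D) + √(3.17ν²L/(gD³h_f))]
√(gD⁵h_f/L) = √(9.81·0.326⁵·4.77/1780) = 0.009838
ε/(3.7D) = 5.64×10^-6; √(3.17ν²L/(gD³h_f)) = 9.03×10^-5
Q = -0.965·0.009838·ln(9.590×10^-5) = 0.08784 m³/s
Check: V = 1.05 m/s, Re = 2.24×10^5, f = 0.01540, h_f = 4.75 m ≈ 4.77 m ✓

Q ≈ 0.0878 m³/s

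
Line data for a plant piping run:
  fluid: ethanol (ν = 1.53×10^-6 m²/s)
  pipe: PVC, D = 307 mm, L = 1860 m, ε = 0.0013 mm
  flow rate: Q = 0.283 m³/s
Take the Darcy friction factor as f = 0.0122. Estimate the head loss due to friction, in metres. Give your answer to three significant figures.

V = 4Q/(πD²) = 4·0.283/(π·0.307²) = 3.823 m/s
h_f = f(L/D)V²/(2g) = 0.01220·(1860/0.307)·3.823²/(2·9.81) = 55.06 m

h_f ≈ 55.1 m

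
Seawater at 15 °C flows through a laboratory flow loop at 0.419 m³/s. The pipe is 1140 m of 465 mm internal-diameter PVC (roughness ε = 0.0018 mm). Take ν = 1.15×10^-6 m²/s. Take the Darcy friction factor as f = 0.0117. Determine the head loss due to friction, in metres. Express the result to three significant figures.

h_f ≈ 8.90 m

V = 4Q/(πD²) = 4·0.419/(π·0.465²) = 2.467 m/s
h_f = f(L/D)V²/(2g) = 0.01170·(1140/0.465)·2.467²/(2·9.81) = 8.900 m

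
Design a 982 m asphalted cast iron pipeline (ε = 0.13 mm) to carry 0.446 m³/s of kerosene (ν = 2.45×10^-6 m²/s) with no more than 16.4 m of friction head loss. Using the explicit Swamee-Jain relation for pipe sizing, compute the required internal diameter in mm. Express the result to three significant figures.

D ≈ 444 mm

Swamee-Jain (Type III): D = 0.66·[ε^1.25·(LQ²/(gh_f))^4.75 + ν·Q^9.4·(L/(gh_f))^5.2]^0.04
LQ²/(gh_f) = 1.214; L/(gh_f) = 6.104
Term 1 = ε^1.25·(…)^4.75 = 3.49×10^-5; Term 2 = ν·Q^9.4·(…)^5.2 = 1.51×10^-5
D = 0.66·(3.49×10^-5 + 1.51×10^-5)^0.04 = 0.4441 m = 444 mm
Check: V = 2.88 m/s, Re = 5.22×10^5, f = 0.01627, h_f = 15.2 m ≈ 16.4 m ✓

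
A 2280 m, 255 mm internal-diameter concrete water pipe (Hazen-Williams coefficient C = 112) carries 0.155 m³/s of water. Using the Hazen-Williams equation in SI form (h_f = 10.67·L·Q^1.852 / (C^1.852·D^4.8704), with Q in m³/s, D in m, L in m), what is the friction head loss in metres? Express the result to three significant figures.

h_f ≈ 95.9 m

h_f = 10.67·2280·0.155^1.852 / (112^1.852·0.255^4.8704) = 95.90 m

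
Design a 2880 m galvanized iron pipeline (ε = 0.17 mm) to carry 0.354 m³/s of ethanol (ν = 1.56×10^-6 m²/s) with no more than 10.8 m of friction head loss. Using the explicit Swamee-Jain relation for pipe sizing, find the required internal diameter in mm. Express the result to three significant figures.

D ≈ 547 mm

Swamee-Jain (Type III): D = 0.66·[ε^1.25·(LQ²/(gh_f))^4.75 + ν·Q^9.4·(L/(gh_f))^5.2]^0.04
LQ²/(gh_f) = 3.406; L/(gh_f) = 27.18
Term 1 = ε^1.25·(…)^4.75 = 0.00655; Term 2 = ν·Q^9.4·(…)^5.2 = 0.00258
D = 0.66·(0.00655 + 0.00258)^0.04 = 0.5470 m = 547 mm
Check: V = 1.51 m/s, Re = 5.28×10^5, f = 0.01640, h_f = 9.99 m ≈ 10.8 m ✓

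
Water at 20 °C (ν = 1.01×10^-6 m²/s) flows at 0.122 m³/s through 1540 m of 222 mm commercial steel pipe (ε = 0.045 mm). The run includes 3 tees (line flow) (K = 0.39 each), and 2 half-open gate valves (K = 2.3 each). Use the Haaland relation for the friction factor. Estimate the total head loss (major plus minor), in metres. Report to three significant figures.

H_L ≈ 55.4 m

V = 4Q/(πD²) = 3.152 m/s; V²/2g = 0.5063 m
Re = 6.93×10^5, ε/D = 2.03×10^-4 → f = 0.01495 (Haaland)
Major: h_f = f(L/D)·V²/2g = 0.01495·6937·0.5063 = 52.50 m
Minor: ΣK = 5.77; h_m = ΣK·V²/2g = 2.921 m
Total H_L = 52.50 + 2.921 = 55.42 m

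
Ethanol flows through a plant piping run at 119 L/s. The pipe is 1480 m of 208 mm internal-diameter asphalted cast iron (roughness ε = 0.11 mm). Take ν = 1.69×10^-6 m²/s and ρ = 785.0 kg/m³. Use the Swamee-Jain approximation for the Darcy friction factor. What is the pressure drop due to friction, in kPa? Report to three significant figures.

Δp ≈ 620 kPa

V = 4Q/(πD²) = 4·0.119/(π·0.208²) = 3.502 m/s
Re = VD/ν = 3.502·0.208/1.69×10^-6 = 4.31×10^5 → turbulent
ε/D = 0.11/208 = 5.29×10^-4
Swamee-Jain: f = 0.01809
h_f = f(L/D)V²/(2g) = 0.01809·(1480/0.208)·3.502²/(2·9.81) = 80.47 m
Δp = ρg·h_f = 785.0·9.81·80.47 = 619.7 kPa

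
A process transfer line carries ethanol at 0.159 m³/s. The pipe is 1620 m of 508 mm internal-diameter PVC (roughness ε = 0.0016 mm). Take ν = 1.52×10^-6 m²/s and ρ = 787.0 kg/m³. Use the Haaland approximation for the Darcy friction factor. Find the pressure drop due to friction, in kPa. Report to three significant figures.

Δp ≈ 11.4 kPa

V = 4Q/(πD²) = 4·0.159/(π·0.508²) = 0.7845 m/s
Re = VD/ν = 0.7845·0.508/1.52×10^-6 = 2.62×10^5 → turbulent
ε/D = 0.0016/508 = 3.15×10^-6
Haaland: f = 0.01473
h_f = f(L/D)V²/(2g) = 0.01473·(1620/0.508)·0.7845²/(2·9.81) = 1.474 m
Δp = ρg·h_f = 787.0·9.81·1.474 = 11.38 kPa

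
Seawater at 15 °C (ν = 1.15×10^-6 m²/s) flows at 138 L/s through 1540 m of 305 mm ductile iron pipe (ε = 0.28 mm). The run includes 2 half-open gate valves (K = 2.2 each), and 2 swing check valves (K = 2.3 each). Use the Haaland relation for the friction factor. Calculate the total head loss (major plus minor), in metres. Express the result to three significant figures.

H_L ≈ 19.8 m

V = 4Q/(πD²) = 1.889 m/s; V²/2g = 0.1818 m
Re = 5.01×10^5, ε/D = 9.18×10^-4 → f = 0.01983 (Haaland)
Major: h_f = f(L/D)·V²/2g = 0.01983·5049·0.1818 = 18.20 m
Minor: ΣK = 9.00; h_m = ΣK·V²/2g = 1.637 m
Total H_L = 18.20 + 1.637 = 19.84 m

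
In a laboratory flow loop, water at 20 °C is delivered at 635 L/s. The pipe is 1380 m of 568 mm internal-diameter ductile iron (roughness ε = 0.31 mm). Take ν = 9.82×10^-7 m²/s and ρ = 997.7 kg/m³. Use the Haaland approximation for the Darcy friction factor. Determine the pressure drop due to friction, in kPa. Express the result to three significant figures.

V = 4Q/(πD²) = 4·0.635/(π·0.568²) = 2.506 m/s
Re = VD/ν = 2.506·0.568/9.82×10^-7 = 1.45×10^6 → turbulent
ε/D = 0.31/568 = 5.46×10^-4
Haaland: f = 0.01735
h_f = f(L/D)V²/(2g) = 0.01735·(1380/0.568)·2.506²/(2·9.81) = 13.50 m
Δp = ρg·h_f = 997.7·9.81·13.50 = 132.1 kPa

Δp ≈ 132 kPa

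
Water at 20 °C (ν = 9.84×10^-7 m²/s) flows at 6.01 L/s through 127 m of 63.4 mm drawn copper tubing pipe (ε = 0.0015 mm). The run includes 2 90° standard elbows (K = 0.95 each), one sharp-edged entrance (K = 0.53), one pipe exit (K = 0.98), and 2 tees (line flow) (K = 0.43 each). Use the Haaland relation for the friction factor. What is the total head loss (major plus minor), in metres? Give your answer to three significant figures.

H_L ≈ 7.15 m

V = 4Q/(πD²) = 1.904 m/s; V²/2g = 0.1847 m
Re = 1.23×10^5, ε/D = 2.37×10^-5 → f = 0.01719 (Haaland)
Major: h_f = f(L/D)·V²/2g = 0.01719·2003·0.1847 = 6.362 m
Minor: ΣK = 4.27; h_m = ΣK·V²/2g = 0.7888 m
Total H_L = 6.362 + 0.7888 = 7.151 m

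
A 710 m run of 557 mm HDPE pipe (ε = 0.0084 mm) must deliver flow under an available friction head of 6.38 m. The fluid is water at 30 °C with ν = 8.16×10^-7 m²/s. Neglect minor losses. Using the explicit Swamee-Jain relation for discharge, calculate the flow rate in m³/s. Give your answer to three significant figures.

Swamee-Jain (Type II): Q = -0.965·√(gD⁵h_f/L)·ln[ε/(3.7D) + √(3.17ν²L/(gD³h_f))]
√(gD⁵h_f/L) = √(9.81·0.557⁵·6.38/710) = 0.06875
ε/(3.7D) = 4.08×10^-6; √(3.17ν²L/(gD³h_f)) = 1.18×10^-5
Q = -0.965·0.06875·ln(1.585×10^-5) = 0.7332 m³/s
Check: V = 3.01 m/s, Re = 2.05×10^6, f = 0.01087, h_f = 6.40 m ≈ 6.38 m ✓

Q ≈ 0.733 m³/s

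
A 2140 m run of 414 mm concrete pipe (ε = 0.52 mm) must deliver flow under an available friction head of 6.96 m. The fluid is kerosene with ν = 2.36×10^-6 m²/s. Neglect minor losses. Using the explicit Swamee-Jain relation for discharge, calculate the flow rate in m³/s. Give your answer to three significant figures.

Q ≈ 0.147 m³/s

Swamee-Jain (Type II): Q = -0.965·√(gD⁵h_f/L)·ln[ε/(3.7D) + √(3.17ν²L/(gD³h_f))]
√(gD⁵h_f/L) = √(9.81·0.414⁵·6.96/2140) = 0.01970
ε/(3.7D) = 3.39×10^-4; √(3.17ν²L/(gD³h_f)) = 8.83×10^-5
Q = -0.965·0.01970·ln(4.278×10^-4) = 0.1475 m³/s
Check: V = 1.10 m/s, Re = 1.92×10^5, f = 0.02219, h_f = 7.02 m ≈ 6.96 m ✓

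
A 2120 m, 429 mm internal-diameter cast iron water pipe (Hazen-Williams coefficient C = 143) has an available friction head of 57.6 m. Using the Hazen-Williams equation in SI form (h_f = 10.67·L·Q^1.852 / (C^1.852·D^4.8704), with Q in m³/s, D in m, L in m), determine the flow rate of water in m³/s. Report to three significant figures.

Rearranging: Q = [h_f·C^1.852·D^4.8704 / (10.67·L)]^(1/1.852)
Q = [57.6·143^1.852·0.429^4.8704 / (10.67·2120)]^0.540 = 0.6139 m³/s

Q ≈ 0.614 m³/s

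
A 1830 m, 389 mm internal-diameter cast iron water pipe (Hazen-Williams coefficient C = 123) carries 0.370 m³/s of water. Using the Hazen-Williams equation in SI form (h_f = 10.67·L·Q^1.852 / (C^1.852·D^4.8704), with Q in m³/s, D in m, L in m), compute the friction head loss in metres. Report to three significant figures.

h_f = 10.67·1830·0.370^1.852 / (123^1.852·0.389^4.8704) = 41.45 m

h_f ≈ 41.5 m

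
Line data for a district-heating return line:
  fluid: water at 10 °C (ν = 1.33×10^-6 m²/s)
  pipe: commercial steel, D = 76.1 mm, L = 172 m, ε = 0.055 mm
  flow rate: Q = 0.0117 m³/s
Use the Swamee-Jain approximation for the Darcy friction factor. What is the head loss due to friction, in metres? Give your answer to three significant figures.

V = 4Q/(πD²) = 4·0.0117/(π·0.0761²) = 2.572 m/s
Re = VD/ν = 2.572·0.0761/1.33×10^-6 = 1.47×10^5 → turbulent
ε/D = 0.055/76.1 = 7.23×10^-4
Swamee-Jain: f = 0.02052
h_f = f(L/D)V²/(2g) = 0.02052·(172/0.0761)·2.572²/(2·9.81) = 15.64 m

h_f ≈ 15.6 m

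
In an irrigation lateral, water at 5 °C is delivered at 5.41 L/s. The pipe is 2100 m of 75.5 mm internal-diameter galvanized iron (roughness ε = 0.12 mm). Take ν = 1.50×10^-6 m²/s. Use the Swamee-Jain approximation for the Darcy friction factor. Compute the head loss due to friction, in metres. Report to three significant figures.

V = 4Q/(πD²) = 4·0.00541/(π·0.0755²) = 1.208 m/s
Re = VD/ν = 1.208·0.0755/1.50×10^-6 = 6.08×10^4 → turbulent
ε/D = 0.12/75.5 = 0.00159
Swamee-Jain: f = 0.02525
h_f = f(L/D)V²/(2g) = 0.02525·(2100/0.0755)·1.208²/(2·9.81) = 52.27 m

h_f ≈ 52.3 m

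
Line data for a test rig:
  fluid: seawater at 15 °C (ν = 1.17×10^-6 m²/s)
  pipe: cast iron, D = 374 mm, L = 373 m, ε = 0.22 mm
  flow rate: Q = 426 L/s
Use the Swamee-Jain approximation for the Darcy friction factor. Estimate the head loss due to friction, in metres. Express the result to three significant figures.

h_f ≈ 13.6 m

V = 4Q/(πD²) = 4·0.426/(π·0.374²) = 3.878 m/s
Re = VD/ν = 3.878·0.374/1.17×10^-6 = 1.24×10^6 → turbulent
ε/D = 0.22/374 = 5.88×10^-4
Swamee-Jain: f = 0.01778
h_f = f(L/D)V²/(2g) = 0.01778·(373/0.374)·3.878²/(2·9.81) = 13.59 m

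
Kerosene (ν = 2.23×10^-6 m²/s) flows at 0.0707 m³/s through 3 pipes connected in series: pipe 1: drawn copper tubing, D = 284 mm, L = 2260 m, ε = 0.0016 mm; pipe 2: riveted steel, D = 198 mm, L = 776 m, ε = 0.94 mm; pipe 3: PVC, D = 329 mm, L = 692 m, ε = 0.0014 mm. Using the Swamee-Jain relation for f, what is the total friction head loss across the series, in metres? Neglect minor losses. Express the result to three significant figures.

Pipe 1: V = 1.116 m/s, Re = 1.42×10^5, ε/D = 5.63×10^-6, f = 0.01666, h_1 = f(L/D)V²/2g = 8.418 m
Pipe 2: V = 2.296 m/s, Re = 2.04×10^5, ε/D = 0.00475, f = 0.03055, h_2 = f(L/D)V²/2g = 32.18 m
Pipe 3: V = 0.8316 m/s, Re = 1.23×10^5, ε/D = 4.26×10^-6, f = 0.01715, h_3 = f(L/D)V²/2g = 1.272 m
Series → Q common, losses add: H = Σh = 41.87 m

H ≈ 41.9 m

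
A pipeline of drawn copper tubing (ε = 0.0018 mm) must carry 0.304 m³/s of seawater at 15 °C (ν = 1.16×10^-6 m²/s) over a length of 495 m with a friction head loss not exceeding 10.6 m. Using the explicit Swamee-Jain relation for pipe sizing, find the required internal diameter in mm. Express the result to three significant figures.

D ≈ 338 mm

Swamee-Jain (Type III): D = 0.66·[ε^1.25·(LQ²/(gh_f))^4.75 + ν·Q^9.4·(L/(gh_f))^5.2]^0.04
LQ²/(gh_f) = 0.4399; L/(gh_f) = 4.760
Term 1 = ε^1.25·(…)^4.75 = 1.33×10^-9; Term 2 = ν·Q^9.4·(…)^5.2 = 5.34×10^-8
D = 0.66·(1.33×10^-9 + 5.34×10^-8)^0.04 = 0.3381 m = 338 mm
Check: V = 3.39 m/s, Re = 9.87×10^5, f = 0.01177, h_f = 10.1 m ≈ 10.6 m ✓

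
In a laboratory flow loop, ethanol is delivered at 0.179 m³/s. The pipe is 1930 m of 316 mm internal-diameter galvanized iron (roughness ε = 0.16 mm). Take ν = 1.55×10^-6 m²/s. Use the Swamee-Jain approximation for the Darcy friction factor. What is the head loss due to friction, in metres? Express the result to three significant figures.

h_f ≈ 29.0 m

V = 4Q/(πD²) = 4·0.179/(π·0.316²) = 2.282 m/s
Re = VD/ν = 2.282·0.316/1.55×10^-6 = 4.65×10^5 → turbulent
ε/D = 0.16/316 = 5.06×10^-4
Swamee-Jain: f = 0.01788
h_f = f(L/D)V²/(2g) = 0.01788·(1930/0.316)·2.282²/(2·9.81) = 29.00 m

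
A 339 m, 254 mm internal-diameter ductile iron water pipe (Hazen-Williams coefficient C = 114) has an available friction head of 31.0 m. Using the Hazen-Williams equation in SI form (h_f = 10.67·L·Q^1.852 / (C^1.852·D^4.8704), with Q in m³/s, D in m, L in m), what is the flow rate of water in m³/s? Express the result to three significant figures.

Q ≈ 0.237 m³/s

Rearranging: Q = [h_f·C^1.852·D^4.8704 / (10.67·L)]^(1/1.852)
Q = [31.0·114^1.852·0.254^4.8704 / (10.67·339)]^0.540 = 0.2375 m³/s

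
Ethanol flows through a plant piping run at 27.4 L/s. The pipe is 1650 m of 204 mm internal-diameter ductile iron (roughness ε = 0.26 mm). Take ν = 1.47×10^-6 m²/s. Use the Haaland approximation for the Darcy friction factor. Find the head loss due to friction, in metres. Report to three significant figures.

h_f ≈ 6.55 m

V = 4Q/(πD²) = 4·0.0274/(π·0.204²) = 0.8383 m/s
Re = VD/ν = 0.8383·0.204/1.47×10^-6 = 1.16×10^5 → turbulent
ε/D = 0.26/204 = 0.00127
Haaland: f = 0.02263
h_f = f(L/D)V²/(2g) = 0.02263·(1650/0.204)·0.8383²/(2·9.81) = 6.555 m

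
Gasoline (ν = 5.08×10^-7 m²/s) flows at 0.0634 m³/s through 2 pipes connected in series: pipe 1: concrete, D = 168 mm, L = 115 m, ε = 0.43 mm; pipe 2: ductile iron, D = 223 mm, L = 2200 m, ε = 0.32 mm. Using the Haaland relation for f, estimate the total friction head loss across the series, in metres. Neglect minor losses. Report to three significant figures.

H ≈ 36.1 m

Pipe 1: V = 2.860 m/s, Re = 9.46×10^5, ε/D = 0.00256, f = 0.02523, h_1 = f(L/D)V²/2g = 7.201 m
Pipe 2: V = 1.623 m/s, Re = 7.13×10^5, ε/D = 0.00143, f = 0.02181, h_2 = f(L/D)V²/2g = 28.90 m
Series → Q common, losses add: H = Σh = 36.10 m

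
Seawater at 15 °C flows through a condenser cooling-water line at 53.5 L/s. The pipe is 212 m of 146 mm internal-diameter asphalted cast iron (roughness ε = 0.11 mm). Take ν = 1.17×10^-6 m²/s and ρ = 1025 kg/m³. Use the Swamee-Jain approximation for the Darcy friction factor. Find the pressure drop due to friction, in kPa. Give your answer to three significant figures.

Δp ≈ 147 kPa

V = 4Q/(πD²) = 4·0.0535/(π·0.146²) = 3.196 m/s
Re = VD/ν = 3.196·0.146/1.17×10^-6 = 3.99×10^5 → turbulent
ε/D = 0.11/146 = 7.53×10^-4
Swamee-Jain: f = 0.01938
h_f = f(L/D)V²/(2g) = 0.01938·(212/0.146)·3.196²/(2·9.81) = 14.64 m
Δp = ρg·h_f = 1025·9.81·14.64 = 147.3 kPa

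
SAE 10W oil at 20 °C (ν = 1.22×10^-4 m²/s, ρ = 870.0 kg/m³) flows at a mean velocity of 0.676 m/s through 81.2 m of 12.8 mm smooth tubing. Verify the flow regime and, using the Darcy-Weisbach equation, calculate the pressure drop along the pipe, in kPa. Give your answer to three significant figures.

Δp ≈ 1140 kPa

Re = VD/ν = 0.676·0.01280/1.22×10^-4 = 70.9 → laminar (Re < 2300)
f = 64/Re = 0.9024
h_f = f(L/D)V²/(2g) = 0.9024·(81.2/0.01280)·0.676²/(2·9.81) = 133.3 m
Δp = ρg·h_f = 870.0·9.81·133.3 = 1138 kPa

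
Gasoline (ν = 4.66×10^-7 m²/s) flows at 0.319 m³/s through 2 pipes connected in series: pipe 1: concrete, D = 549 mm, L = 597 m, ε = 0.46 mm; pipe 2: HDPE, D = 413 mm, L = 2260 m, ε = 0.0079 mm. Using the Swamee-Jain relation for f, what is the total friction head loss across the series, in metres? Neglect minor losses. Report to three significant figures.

H ≈ 19.3 m

Pipe 1: V = 1.348 m/s, Re = 1.59×10^6, ε/D = 8.38×10^-4, f = 0.01911, h_1 = f(L/D)V²/2g = 1.923 m
Pipe 2: V = 2.381 m/s, Re = 2.11×10^6, ε/D = 1.91×10^-5, f = 0.01097, h_2 = f(L/D)V²/2g = 17.35 m
Series → Q common, losses add: H = Σh = 19.27 m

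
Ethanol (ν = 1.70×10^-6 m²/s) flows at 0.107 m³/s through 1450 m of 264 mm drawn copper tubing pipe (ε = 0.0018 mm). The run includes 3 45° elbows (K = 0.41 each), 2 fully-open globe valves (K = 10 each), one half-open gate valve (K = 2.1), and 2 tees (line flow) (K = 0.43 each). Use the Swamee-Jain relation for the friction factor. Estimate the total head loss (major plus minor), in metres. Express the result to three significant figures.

V = 4Q/(πD²) = 1.955 m/s; V²/2g = 0.1947 m
Re = 3.04×10^5, ε/D = 6.82×10^-6 → f = 0.01442 (Swamee-Jain)
Major: h_f = f(L/D)·V²/2g = 0.01442·5492·0.1947 = 15.43 m
Minor: ΣK = 24.2; h_m = ΣK·V²/2g = 4.711 m
Total H_L = 15.43 + 4.711 = 20.14 m

H_L ≈ 20.1 m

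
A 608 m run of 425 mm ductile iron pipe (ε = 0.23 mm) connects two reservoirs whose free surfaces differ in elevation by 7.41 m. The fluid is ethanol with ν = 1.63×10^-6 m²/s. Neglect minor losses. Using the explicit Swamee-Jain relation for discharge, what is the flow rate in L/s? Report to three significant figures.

Q ≈ 340 L/s

Swamee-Jain (Type II): Q = -0.965·√(gD⁵h_f/L)·ln[ε/(3.7D) + √(3.17ν²L/(gD³h_f))]
√(gD⁵h_f/L) = √(9.81·0.425⁵·7.41/608) = 0.04072
ε/(3.7D) = 1.46×10^-4; √(3.17ν²L/(gD³h_f)) = 3.03×10^-5
Q = -0.965·0.04072·ln(1.766×10^-4) = 0.3395 m³/s
Check: V = 2.39 m/s, Re = 6.24×10^5, f = 0.01786, h_f = 7.46 m ≈ 7.41 m ✓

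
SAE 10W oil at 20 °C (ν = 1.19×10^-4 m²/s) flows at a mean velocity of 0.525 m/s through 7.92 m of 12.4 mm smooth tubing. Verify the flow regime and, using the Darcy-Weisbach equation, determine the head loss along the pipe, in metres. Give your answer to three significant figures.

h_f ≈ 10.5 m

Re = VD/ν = 0.525·0.01240/1.19×10^-4 = 54.7 → laminar (Re < 2300)
f = 64/Re = 1.170
h_f = f(L/D)V²/(2g) = 1.170·(7.92/0.01240)·0.525²/(2·9.81) = 10.50 m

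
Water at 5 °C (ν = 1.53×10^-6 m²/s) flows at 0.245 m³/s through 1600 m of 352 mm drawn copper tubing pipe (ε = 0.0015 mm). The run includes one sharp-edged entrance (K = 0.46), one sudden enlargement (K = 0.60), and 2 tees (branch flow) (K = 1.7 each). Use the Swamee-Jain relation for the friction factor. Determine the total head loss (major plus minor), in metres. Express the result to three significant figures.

H_L ≈ 20.3 m

V = 4Q/(πD²) = 2.518 m/s; V²/2g = 0.3231 m
Re = 5.79×10^5, ε/D = 4.26×10^-6 → f = 0.01283 (Swamee-Jain)
Major: h_f = f(L/D)·V²/2g = 0.01283·4545·0.3231 = 18.84 m
Minor: ΣK = 4.46; h_m = ΣK·V²/2g = 1.441 m
Total H_L = 18.84 + 1.441 = 20.28 m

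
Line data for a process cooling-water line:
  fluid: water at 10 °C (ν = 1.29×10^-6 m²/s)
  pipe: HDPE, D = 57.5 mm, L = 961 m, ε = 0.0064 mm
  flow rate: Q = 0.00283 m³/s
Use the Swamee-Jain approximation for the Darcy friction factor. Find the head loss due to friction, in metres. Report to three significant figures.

V = 4Q/(πD²) = 4·0.00283/(π·0.0575²) = 1.090 m/s
Re = VD/ν = 1.090·0.0575/1.29×10^-6 = 4.86×10^4 → turbulent
ε/D = 0.0064/57.5 = 1.11×10^-4
Swamee-Jain: f = 0.02134
h_f = f(L/D)V²/(2g) = 0.02134·(961/0.0575)·1.090²/(2·9.81) = 21.59 m

h_f ≈ 21.6 m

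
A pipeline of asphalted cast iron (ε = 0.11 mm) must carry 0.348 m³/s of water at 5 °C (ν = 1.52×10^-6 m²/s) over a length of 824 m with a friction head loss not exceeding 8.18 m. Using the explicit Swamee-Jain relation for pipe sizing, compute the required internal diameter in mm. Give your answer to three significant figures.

D ≈ 442 mm

Swamee-Jain (Type III): D = 0.66·[ε^1.25·(LQ²/(gh_f))^4.75 + ν·Q^9.4·(L/(gh_f))^5.2]^0.04
LQ²/(gh_f) = 1.244; L/(gh_f) = 10.27
Term 1 = ε^1.25·(…)^4.75 = 3.17×10^-5; Term 2 = ν·Q^9.4·(…)^5.2 = 1.36×10^-5
D = 0.66·(3.17×10^-5 + 1.36×10^-5)^0.04 = 0.4424 m = 442 mm
Check: V = 2.26 m/s, Re = 6.59×10^5, f = 0.01564, h_f = 7.61 m ≈ 8.18 m ✓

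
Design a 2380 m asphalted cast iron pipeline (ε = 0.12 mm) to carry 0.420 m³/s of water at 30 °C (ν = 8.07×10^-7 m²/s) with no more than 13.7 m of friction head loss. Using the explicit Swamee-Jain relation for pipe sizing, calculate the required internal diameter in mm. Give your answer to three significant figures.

Swamee-Jain (Type III): D = 0.66·[ε^1.25·(LQ²/(gh_f))^4.75 + ν·Q^9.4·(L/(gh_f))^5.2]^0.04
LQ²/(gh_f) = 3.124; L/(gh_f) = 17.71
Term 1 = ε^1.25·(…)^4.75 = 0.00281; Term 2 = ν·Q^9.4·(…)^5.2 = 7.18×10^-4
D = 0.66·(0.00281 + 7.18×10^-4)^0.04 = 0.5266 m = 527 mm
Check: V = 1.93 m/s, Re = 1.26×10^6, f = 0.01490, h_f = 12.8 m ≈ 13.7 m ✓

D ≈ 527 mm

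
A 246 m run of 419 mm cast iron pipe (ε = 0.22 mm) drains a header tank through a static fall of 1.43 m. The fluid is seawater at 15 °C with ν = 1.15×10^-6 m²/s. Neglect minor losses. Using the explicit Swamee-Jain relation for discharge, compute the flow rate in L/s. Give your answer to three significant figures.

Swamee-Jain (Type II): Q = -0.965·√(gD⁵h_f/L)·ln[ε/(3.7D) + √(3.17ν²L/(gD³h_f))]
√(gD⁵h_f/L) = √(9.81·0.419⁵·1.43/246) = 0.02714
ε/(3.7D) = 1.42×10^-4; √(3.17ν²L/(gD³h_f)) = 3.16×10^-5
Q = -0.965·0.02714·ln(1.735×10^-4) = 0.2268 m³/s
Check: V = 1.64 m/s, Re = 5.99×10^5, f = 0.01779, h_f = 1.44 m ≈ 1.43 m ✓

Q ≈ 227 L/s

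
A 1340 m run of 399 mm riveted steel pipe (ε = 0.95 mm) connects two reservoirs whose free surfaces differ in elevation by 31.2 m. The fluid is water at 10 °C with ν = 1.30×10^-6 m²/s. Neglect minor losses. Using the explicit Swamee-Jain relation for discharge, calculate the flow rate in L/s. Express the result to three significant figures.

Swamee-Jain (Type II): Q = -0.965·√(gD⁵h_f/L)·ln[ε/(3.7D) + √(3.17ν²L/(gD³h_f))]
√(gD⁵h_f/L) = √(9.81·0.399⁵·31.2/1340) = 0.04806
ε/(3.7D) = 6.44×10^-4; √(3.17ν²L/(gD³h_f)) = 1.92×10^-5
Q = -0.965·0.04806·ln(6.627×10^-4) = 0.3395 m³/s
Check: V = 2.71 m/s, Re = 8.33×10^5, f = 0.02482, h_f = 31.3 m ≈ 31.2 m ✓

Q ≈ 339 L/s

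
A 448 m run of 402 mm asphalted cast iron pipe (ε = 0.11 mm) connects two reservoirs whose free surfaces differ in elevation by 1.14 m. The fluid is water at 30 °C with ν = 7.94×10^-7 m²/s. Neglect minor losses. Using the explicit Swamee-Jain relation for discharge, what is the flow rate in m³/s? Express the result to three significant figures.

Swamee-Jain (Type II): Q = -0.965·√(gD⁵h_f/L)·ln[ε/(3.7D) + √(3.17ν²L/(gD³h_f))]
√(gD⁵h_f/L) = √(9.81·0.402⁵·1.14/448) = 0.01619
ε/(3.7D) = 7.40×10^-5; √(3.17ν²L/(gD³h_f)) = 3.51×10^-5
Q = -0.965·0.01619·ln(1.091×10^-4) = 0.1425 m³/s
Check: V = 1.12 m/s, Re = 5.69×10^5, f = 0.01601, h_f = 1.15 m ≈ 1.14 m ✓

Q ≈ 0.143 m³/s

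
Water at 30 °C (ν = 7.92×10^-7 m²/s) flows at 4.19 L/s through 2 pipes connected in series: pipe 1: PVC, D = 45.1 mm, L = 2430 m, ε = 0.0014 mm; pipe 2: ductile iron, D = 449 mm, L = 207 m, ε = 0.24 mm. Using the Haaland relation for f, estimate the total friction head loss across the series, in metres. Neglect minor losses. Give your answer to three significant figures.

Pipe 1: V = 2.623 m/s, Re = 1.49×10^5, ε/D = 3.10×10^-5, f = 0.01658, h_1 = f(L/D)V²/2g = 313.3 m
Pipe 2: V = 0.02646 m/s, Re = 1.50×10^4, ε/D = 5.35×10^-4, f = 0.02854, h_2 = f(L/D)V²/2g = 4.696×10^-4 m
Series → Q common, losses add: H = Σh = 313.3 m

H ≈ 313 m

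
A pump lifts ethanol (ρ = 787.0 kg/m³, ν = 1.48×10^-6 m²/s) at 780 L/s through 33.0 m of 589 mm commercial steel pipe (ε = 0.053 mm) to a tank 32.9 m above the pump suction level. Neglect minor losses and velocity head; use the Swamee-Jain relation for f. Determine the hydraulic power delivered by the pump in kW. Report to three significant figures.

P_hyd ≈ 200 kW

V = 4Q/(πD²) = 2.863 m/s; Re = 1.14×10^6; ε/D = 9.00×10^-5; f = 0.01321
h_f = f(L/D)V²/2g = 0.3091 m
Total head H = z + h_f = 32.9 + 0.3091 = 33.21 m
P_hyd = ρgQH = 787.0·9.81·0.780·33.21 = 200.0 kW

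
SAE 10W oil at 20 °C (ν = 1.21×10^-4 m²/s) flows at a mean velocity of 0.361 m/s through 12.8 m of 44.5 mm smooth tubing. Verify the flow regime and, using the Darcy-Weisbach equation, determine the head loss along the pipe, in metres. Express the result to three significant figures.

h_f ≈ 0.921 m

Re = VD/ν = 0.361·0.04450/1.21×10^-4 = 133 → laminar (Re < 2300)
f = 64/Re = 0.4821
h_f = f(L/D)V²/(2g) = 0.4821·(12.8/0.04450)·0.361²/(2·9.81) = 0.9210 m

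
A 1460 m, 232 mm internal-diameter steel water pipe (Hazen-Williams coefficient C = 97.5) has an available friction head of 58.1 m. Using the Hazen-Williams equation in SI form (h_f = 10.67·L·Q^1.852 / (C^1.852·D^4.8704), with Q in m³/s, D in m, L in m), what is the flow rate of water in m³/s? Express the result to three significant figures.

Rearranging: Q = [h_f·C^1.852·D^4.8704 / (10.67·L)]^(1/1.852)
Q = [58.1·97.5^1.852·0.232^4.8704 / (10.67·1460)]^0.540 = 0.1021 m³/s

Q ≈ 0.102 m³/s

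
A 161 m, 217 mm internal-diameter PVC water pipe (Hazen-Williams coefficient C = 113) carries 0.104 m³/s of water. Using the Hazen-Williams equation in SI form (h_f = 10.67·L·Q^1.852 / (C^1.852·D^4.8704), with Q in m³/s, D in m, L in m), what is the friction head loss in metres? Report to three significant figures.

h_f = 10.67·161·0.104^1.852 / (113^1.852·0.217^4.8704) = 6.981 m

h_f ≈ 6.98 m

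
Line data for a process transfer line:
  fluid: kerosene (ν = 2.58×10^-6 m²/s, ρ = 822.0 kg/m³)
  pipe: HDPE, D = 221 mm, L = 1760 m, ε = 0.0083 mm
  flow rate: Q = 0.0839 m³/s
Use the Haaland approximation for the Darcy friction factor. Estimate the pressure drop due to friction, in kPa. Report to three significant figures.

V = 4Q/(πD²) = 4·0.0839/(π·0.221²) = 2.187 m/s
Re = VD/ν = 2.187·0.221/2.58×10^-6 = 1.87×10^5 → turbulent
ε/D = 0.0083/221 = 3.76×10^-5
Haaland: f = 0.01593
h_f = f(L/D)V²/(2g) = 0.01593·(1760/0.221)·2.187²/(2·9.81) = 30.94 m
Δp = ρg·h_f = 822.0·9.81·30.94 = 249.5 kPa

Δp ≈ 249 kPa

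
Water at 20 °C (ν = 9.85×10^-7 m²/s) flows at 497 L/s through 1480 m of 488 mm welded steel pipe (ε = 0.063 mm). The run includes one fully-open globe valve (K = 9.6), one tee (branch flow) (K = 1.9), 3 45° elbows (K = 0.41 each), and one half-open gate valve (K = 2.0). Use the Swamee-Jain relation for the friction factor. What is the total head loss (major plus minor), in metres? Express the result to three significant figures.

H_L ≈ 20.2 m

V = 4Q/(πD²) = 2.657 m/s; V²/2g = 0.3599 m
Re = 1.32×10^6, ε/D = 1.29×10^-4 → f = 0.01366 (Swamee-Jain)
Major: h_f = f(L/D)·V²/2g = 0.01366·3033·0.3599 = 14.91 m
Minor: ΣK = 14.7; h_m = ΣK·V²/2g = 5.301 m
Total H_L = 14.91 + 5.301 = 20.21 m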